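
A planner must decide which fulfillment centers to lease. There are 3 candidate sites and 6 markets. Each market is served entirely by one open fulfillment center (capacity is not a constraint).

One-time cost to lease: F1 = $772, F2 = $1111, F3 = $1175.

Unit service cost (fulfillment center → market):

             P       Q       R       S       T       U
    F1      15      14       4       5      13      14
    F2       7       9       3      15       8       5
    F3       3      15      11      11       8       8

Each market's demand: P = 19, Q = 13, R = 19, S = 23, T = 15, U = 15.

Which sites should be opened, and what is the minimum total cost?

For any fixed open set, each market goes to its cheapest open site; total = fixed + service.
{F1}: P→F1 15·19=285, Q→F1 14·13=182, R→F1 4·19=76, S→F1 5·23=115, T→F1 13·15=195, U→F1 14·15=210. Service 1063; fixed 772; total 1835.
{F2}: service 847 + fixed 1111 = 1958
{F3}: P→F3 3·19=57, Q→F3 15·13=195, R→F3 11·19=209, S→F3 11·23=253, T→F3 8·15=120, U→F3 8·15=120. Service 954; fixed 1175; total 2129.
{F1, F2, F3}: P→F3 3·19=57, Q→F2 9·13=117, R→F2 3·19=57, S→F1 5·23=115, T→F2 8·15=120, U→F2 5·15=75. Service 541; fixed 3058; total 3599.
No other subset beats 1835.

Open F1 only; minimum total cost 1835.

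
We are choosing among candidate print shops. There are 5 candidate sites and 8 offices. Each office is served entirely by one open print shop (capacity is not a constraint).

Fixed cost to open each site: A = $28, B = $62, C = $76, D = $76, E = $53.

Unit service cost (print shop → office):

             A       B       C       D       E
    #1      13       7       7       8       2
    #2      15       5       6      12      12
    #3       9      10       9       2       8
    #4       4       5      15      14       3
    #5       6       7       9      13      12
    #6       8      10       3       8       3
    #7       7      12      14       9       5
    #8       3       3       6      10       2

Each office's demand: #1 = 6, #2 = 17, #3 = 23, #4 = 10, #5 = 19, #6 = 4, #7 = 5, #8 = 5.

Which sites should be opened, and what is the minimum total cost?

Open B, D and E; minimum total cost 544.

For any fixed open set, each office goes to its cheapest open site; total = fixed + service.
{B, D, E}: #1→E 2·6=12, #2→B 5·17=85, #3→D 2·23=46, #4→E 3·10=30, #5→B 7·19=133, #6→E 3·4=12, #7→E 5·5=25, #8→E 2·5=10. Service 353; fixed 191; total 544.
{A, B, D, E}: #1→E 2·6=12, #2→B 5·17=85, #3→D 2·23=46, #4→E 3·10=30, #5→A 6·19=114, #6→E 3·4=12, #7→E 5·5=25, #8→E 2·5=10. Service 334; fixed 219; total 553.
{A, B, D}: service 409 + fixed 166 = 575
{A, B, C, D, E}: service 334 + fixed 295 = 629
No other subset beats 544.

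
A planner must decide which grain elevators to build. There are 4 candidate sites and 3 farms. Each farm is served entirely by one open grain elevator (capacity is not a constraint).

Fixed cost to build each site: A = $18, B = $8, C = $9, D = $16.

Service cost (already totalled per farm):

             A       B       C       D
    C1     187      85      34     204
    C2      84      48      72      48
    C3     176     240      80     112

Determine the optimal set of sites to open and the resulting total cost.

Open B and C; minimum total cost 179.

For any fixed open set, each farm goes to its cheapest open site; total = fixed + service.
{B, C}: C1→C 34, C2→B 48, C3→C 80. Service 162; fixed 17; total 179.
{C, D}: C1→C 34, C2→D 48, C3→C 80. Service 162; fixed 25; total 187.
{B, C, D}: service 162 + fixed 33 = 195
{A, B, C, D}: service 162 + fixed 51 = 213
No other subset beats 179.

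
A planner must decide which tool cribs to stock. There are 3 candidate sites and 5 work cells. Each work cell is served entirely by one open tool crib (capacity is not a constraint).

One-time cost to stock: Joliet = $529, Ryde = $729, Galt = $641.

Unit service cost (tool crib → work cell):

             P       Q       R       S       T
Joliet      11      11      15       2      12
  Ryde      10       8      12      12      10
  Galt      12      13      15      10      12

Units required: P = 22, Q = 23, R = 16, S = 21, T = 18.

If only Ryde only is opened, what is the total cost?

Each work cell is assigned to its cheapest site among the open ones.
{Ryde}: P→Ryde 10·22=220, Q→Ryde 8·23=184, R→Ryde 12·16=192, S→Ryde 12·21=252, T→Ryde 10·18=180. Service 1028; fixed 729; total 1757.

Total cost: 1757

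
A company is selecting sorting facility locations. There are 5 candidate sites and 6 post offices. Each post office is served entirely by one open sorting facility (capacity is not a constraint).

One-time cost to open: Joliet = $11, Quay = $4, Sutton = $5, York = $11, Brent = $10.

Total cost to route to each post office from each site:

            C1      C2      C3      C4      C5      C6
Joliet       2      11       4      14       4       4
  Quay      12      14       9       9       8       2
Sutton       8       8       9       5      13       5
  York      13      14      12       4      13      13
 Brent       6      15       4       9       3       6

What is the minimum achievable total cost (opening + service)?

For any fixed open set, each post office goes to its cheapest open site; total = fixed + service.
{Joliet, Sutton}: C1→Joliet 2, C2→Sutton 8, C3→Joliet 4, C4→Sutton 5, C5→Joliet 4, C6→Joliet 4. Service 27; fixed 16; total 43.
{Joliet, Quay, Sutton}: C1→Joliet 2, C2→Sutton 8, C3→Joliet 4, C4→Sutton 5, C5→Joliet 4, C6→Quay 2. Service 25; fixed 20; total 45.
{Sutton, Brent}: C1→Brent 6, C2→Sutton 8, C3→Brent 4, C4→Sutton 5, C5→Brent 3, C6→Sutton 5. Service 31; fixed 15; total 46.
{Joliet, Quay, Sutton, York, Brent}: service 23 + fixed 41 = 64
No other subset beats 43.

Minimum total cost: 43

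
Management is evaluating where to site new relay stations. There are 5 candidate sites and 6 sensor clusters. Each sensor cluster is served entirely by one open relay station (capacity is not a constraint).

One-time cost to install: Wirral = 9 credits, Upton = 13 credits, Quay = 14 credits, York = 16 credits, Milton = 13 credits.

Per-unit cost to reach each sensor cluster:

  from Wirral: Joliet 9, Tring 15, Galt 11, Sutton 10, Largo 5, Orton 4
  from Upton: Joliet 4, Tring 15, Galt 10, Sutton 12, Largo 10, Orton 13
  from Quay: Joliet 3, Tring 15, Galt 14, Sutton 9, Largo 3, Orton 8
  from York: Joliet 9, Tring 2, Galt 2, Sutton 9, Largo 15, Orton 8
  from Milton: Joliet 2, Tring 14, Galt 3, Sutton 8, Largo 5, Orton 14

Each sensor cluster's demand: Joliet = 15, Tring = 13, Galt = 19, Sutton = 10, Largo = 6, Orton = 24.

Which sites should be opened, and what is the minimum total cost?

Open Wirral, York and Milton; minimum total cost 338.

For any fixed open set, each sensor cluster goes to its cheapest open site; total = fixed + service.
{Wirral, York, Milton}: Joliet→Milton 2·15=30, Tring→York 2·13=26, Galt→York 2·19=38, Sutton→Milton 8·10=80, Largo→Wirral 5·6=30, Orton→Wirral 4·24=96. Service 300; fixed 38; total 338.
{Wirral, Quay, York, Milton}: service 288 + fixed 52 = 340
{Wirral, Upton, York, Milton}: service 300 + fixed 51 = 351
{Wirral, Upton, Quay, York, Milton}: Joliet→Milton 2·15=30, Tring→York 2·13=26, Galt→York 2·19=38, Sutton→Milton 8·10=80, Largo→Quay 3·6=18, Orton→Wirral 4·24=96. Service 288; fixed 65; total 353.
No other subset beats 338.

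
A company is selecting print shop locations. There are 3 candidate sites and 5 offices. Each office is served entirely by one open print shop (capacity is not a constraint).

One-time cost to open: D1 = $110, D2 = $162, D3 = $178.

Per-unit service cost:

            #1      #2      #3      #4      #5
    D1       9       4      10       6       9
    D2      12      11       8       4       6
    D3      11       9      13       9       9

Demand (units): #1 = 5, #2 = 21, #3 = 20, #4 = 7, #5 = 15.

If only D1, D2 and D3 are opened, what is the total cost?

Total cost: 857

Each office is assigned to its cheapest site among the open ones.
{D1, D2, D3}: #1→D1 9·5=45, #2→D1 4·21=84, #3→D2 8·20=160, #4→D2 4·7=28, #5→D2 6·15=90. Service 407; fixed 450; total 857.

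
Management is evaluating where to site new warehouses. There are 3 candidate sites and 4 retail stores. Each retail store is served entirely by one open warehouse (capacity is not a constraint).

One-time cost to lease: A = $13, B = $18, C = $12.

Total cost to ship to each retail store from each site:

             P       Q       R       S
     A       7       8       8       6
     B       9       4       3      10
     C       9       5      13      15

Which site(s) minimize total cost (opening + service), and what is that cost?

Open A only; minimum total cost 42.

For any fixed open set, each retail store goes to its cheapest open site; total = fixed + service.
{A}: P→A 7, Q→A 8, R→A 8, S→A 6. Service 29; fixed 13; total 42.
{B}: service 26 + fixed 18 = 44
{A, B}: service 20 + fixed 31 = 51
{A, B, C}: P→A 7, Q→B 4, R→B 3, S→A 6. Service 20; fixed 43; total 63.
No other subset beats 42.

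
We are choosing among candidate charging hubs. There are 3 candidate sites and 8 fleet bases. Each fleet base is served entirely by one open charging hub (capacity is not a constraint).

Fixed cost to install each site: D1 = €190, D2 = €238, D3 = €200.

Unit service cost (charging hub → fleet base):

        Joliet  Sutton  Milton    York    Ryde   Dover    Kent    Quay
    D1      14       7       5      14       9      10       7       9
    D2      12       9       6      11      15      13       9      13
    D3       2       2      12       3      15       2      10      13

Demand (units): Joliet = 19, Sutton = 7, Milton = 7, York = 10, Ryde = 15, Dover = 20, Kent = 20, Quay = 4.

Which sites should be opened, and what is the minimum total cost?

For any fixed open set, each fleet base goes to its cheapest open site; total = fixed + service.
{D1, D3}: Joliet→D3 2·19=38, Sutton→D3 2·7=14, Milton→D1 5·7=35, York→D3 3·10=30, Ryde→D1 9·15=135, Dover→D3 2·20=40, Kent→D1 7·20=140, Quay→D1 9·4=36. Service 468; fixed 390; total 858.
{D3}: Joliet→D3 2·19=38, Sutton→D3 2·7=14, Milton→D3 12·7=84, York→D3 3·10=30, Ryde→D3 15·15=225, Dover→D3 2·20=40, Kent→D3 10·20=200, Quay→D3 13·4=52. Service 683; fixed 200; total 883.
{D2, D3}: Joliet→D3 2·19=38, Sutton→D3 2·7=14, Milton→D2 6·7=42, York→D3 3·10=30, Ryde→D2 15·15=225, Dover→D3 2·20=40, Kent→D2 9·20=180, Quay→D2 13·4=52. Service 621; fixed 438; total 1059.
{D1, D2, D3}: service 468 + fixed 628 = 1096
No other subset beats 858.

Open D1 and D3; minimum total cost 858.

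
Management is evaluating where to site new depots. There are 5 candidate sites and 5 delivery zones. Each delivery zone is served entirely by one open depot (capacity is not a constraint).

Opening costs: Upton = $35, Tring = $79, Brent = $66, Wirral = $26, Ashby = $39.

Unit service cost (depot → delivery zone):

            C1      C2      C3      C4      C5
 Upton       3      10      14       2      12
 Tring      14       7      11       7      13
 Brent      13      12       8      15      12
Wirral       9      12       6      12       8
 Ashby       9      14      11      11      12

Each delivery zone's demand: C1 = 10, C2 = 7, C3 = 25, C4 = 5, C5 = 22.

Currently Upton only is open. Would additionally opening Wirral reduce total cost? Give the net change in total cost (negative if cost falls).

Current service cost with {Upton}: 724.
Adding Wirral: each delivery zone re-picks its cheapest; new service cost 436, saving 288.
Extra fixed cost: 26. Net change = 26 − 288 = -262.
(Totals: 759 → 497.)

Yes — net change −262 (cost falls by 262).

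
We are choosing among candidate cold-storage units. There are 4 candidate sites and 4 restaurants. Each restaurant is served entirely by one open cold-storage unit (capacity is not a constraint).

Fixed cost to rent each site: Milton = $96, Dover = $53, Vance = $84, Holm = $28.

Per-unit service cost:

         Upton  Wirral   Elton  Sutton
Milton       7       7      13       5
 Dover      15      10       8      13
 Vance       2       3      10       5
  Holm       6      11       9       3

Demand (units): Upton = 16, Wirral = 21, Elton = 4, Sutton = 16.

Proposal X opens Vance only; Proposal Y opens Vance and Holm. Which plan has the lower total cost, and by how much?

Proposal Y is cheaper by 8.

Proposal X: {Vance}: Upton→Vance 2·16=32, Wirral→Vance 3·21=63, Elton→Vance 10·4=40, Sutton→Vance 5·16=80. Service 215; fixed 84; total 299.
Proposal Y: {Vance, Holm}: Upton→Vance 2·16=32, Wirral→Vance 3·21=63, Elton→Holm 9·4=36, Sutton→Holm 3·16=48. Service 179; fixed 112; total 291.
Difference: |299 − 291| = 8.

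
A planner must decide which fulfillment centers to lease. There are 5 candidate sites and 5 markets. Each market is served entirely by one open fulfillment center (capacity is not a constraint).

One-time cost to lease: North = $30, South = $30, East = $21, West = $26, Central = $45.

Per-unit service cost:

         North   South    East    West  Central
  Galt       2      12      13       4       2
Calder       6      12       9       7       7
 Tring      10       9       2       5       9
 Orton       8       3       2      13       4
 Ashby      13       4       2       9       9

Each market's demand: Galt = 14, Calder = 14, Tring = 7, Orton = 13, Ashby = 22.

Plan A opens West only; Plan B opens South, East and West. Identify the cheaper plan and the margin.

Plan A: {West}: Galt→West 4·14=56, Calder→West 7·14=98, Tring→West 5·7=35, Orton→West 13·13=169, Ashby→West 9·22=198. Service 556; fixed 26; total 582.
Plan B: {South, East, West}: Galt→West 4·14=56, Calder→West 7·14=98, Tring→East 2·7=14, Orton→East 2·13=26, Ashby→East 2·22=44. Service 238; fixed 77; total 315.
Difference: |582 − 315| = 267.

Plan B is cheaper by 267.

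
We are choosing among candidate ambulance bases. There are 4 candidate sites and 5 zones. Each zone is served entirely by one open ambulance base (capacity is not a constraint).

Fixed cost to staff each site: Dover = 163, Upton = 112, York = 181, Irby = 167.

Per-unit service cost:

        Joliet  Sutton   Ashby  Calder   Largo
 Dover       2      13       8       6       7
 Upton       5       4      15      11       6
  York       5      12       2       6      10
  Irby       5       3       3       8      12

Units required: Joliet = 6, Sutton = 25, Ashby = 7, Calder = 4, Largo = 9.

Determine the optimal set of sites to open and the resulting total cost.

Open Irby only; minimum total cost 433.

For any fixed open set, each zone goes to its cheapest open site; total = fixed + service.
{Irby}: Joliet→Irby 5·6=30, Sutton→Irby 3·25=75, Ashby→Irby 3·7=21, Calder→Irby 8·4=32, Largo→Irby 12·9=108. Service 266; fixed 167; total 433.
{Upton}: Joliet→Upton 5·6=30, Sutton→Upton 4·25=100, Ashby→Upton 15·7=105, Calder→Upton 11·4=44, Largo→Upton 6·9=54. Service 333; fixed 112; total 445.
{Upton, Irby}: service 212 + fixed 279 = 491
{Dover, Upton, York, Irby}: service 179 + fixed 623 = 802
No other subset beats 433.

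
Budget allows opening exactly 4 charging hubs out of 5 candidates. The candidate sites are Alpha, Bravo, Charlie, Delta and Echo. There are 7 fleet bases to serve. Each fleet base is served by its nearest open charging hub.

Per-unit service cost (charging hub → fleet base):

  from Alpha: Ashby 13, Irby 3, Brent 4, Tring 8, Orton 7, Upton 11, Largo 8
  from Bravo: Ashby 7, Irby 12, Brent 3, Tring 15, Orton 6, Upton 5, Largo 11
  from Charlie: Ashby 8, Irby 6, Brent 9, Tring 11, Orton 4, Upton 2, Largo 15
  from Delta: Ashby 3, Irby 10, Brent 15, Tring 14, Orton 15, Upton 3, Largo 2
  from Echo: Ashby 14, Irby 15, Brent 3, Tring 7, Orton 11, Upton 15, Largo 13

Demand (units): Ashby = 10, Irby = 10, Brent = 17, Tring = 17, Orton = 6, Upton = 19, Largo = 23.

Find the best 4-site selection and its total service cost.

Choose Alpha, Charlie, Delta and Echo; total service cost 338.

With exactly 4 open, each fleet base uses its cheapest among the chosen.
{Alpha, Charlie, Delta, Echo}: Ashby→Delta 3·10=30, Irby→Alpha 3·10=30, Brent→Echo 3·17=51, Tring→Echo 7·17=119, Orton→Charlie 4·6=24, Upton→Charlie 2·19=38, Largo→Delta 2·23=46. Service cost 338.
{Alpha, Bravo, Charlie, Delta}: service cost 355
{Bravo, Charlie, Delta, Echo}: service cost 368
Among all 5 size-4 choices, {Alpha, Charlie, Delta, Echo} is lowest.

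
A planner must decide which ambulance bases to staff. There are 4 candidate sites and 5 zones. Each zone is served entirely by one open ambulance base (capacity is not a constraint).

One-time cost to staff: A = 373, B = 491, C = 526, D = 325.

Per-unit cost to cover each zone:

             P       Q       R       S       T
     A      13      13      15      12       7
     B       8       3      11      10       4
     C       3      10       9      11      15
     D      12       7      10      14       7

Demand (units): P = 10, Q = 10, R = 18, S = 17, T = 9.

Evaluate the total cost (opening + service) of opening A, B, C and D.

Total cost: 2143

Each zone is assigned to its cheapest site among the open ones.
{A, B, C, D}: P→C 3·10=30, Q→B 3·10=30, R→C 9·18=162, S→B 10·17=170, T→B 4·9=36. Service 428; fixed 1715; total 2143.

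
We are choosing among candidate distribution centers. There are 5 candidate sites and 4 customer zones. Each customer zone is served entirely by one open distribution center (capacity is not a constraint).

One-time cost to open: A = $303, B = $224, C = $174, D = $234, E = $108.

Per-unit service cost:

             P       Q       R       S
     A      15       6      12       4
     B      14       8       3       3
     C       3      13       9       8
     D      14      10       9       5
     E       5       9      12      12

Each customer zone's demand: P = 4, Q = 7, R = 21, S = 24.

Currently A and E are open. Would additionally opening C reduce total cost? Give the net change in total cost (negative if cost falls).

No — net change +103 (cost rises by 103).

Current service cost with {A, E}: 410.
Adding C: each customer zone re-picks its cheapest; new service cost 339, saving 71.
Extra fixed cost: 174. Net change = 174 − 71 = 103.
(Totals: 821 → 924.)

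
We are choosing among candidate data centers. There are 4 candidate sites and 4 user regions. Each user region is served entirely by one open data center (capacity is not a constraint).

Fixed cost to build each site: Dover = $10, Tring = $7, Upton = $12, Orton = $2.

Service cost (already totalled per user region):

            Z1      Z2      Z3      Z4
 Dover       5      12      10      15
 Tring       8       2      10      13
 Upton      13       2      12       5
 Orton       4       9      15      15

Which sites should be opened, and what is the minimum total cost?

For any fixed open set, each user region goes to its cheapest open site; total = fixed + service.
{Upton, Orton}: Z1→Orton 4, Z2→Upton 2, Z3→Upton 12, Z4→Upton 5. Service 23; fixed 14; total 37.
{Tring, Orton}: Z1→Orton 4, Z2→Tring 2, Z3→Tring 10, Z4→Tring 13. Service 29; fixed 9; total 38.
{Tring}: Z1→Tring 8, Z2→Tring 2, Z3→Tring 10, Z4→Tring 13. Service 33; fixed 7; total 40.
{Dover, Tring, Upton, Orton}: service 21 + fixed 31 = 52
(All 15 nonempty subsets were checked; Upton and Orton is lowest.)

Open Upton and Orton; minimum total cost 37.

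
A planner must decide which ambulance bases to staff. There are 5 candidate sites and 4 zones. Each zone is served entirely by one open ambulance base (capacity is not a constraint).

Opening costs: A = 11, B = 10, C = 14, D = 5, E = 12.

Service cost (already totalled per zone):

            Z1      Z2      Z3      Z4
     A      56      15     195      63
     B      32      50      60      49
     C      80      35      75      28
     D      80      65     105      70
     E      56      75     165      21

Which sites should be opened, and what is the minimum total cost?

Open A, B and E; minimum total cost 161.

For any fixed open set, each zone goes to its cheapest open site; total = fixed + service.
{A, B, E}: Z1→B 32, Z2→A 15, Z3→B 60, Z4→E 21. Service 128; fixed 33; total 161.
{A, B, D, E}: Z1→B 32, Z2→A 15, Z3→B 60, Z4→E 21. Service 128; fixed 38; total 166.
{A, B, C}: Z1→B 32, Z2→A 15, Z3→B 60, Z4→C 28. Service 135; fixed 35; total 170.
{A, B, C, D, E}: Z1→B 32, Z2→A 15, Z3→B 60, Z4→E 21. Service 128; fixed 52; total 180.
No other subset beats 161.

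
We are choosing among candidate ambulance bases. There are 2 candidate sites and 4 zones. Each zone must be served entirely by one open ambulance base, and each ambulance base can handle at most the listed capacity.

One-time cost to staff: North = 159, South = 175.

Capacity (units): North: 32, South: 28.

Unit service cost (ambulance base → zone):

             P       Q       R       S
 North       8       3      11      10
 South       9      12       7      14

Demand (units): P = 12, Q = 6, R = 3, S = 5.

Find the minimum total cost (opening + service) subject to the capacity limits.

Open {North}: P→North 8·12=96, Q→North 3·6=18, R→North 11·3=33, S→North 10·5=50.
Loads: North carries 26/32. Service 197; fixed 159; total 356.
Next best feasible plan costs 446.

Minimum total cost: 356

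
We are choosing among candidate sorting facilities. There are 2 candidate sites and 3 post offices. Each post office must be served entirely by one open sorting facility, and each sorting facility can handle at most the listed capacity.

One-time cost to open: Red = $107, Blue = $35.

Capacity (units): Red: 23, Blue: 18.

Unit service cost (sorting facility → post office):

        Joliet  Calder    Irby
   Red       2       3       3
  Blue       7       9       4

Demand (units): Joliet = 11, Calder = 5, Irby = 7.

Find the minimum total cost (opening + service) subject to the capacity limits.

Open {Red}: Joliet→Red 2·11=22, Calder→Red 3·5=15, Irby→Red 3·7=21.
Loads: Red carries 23/23. Service 58; fixed 107; total 165.
Next best feasible plan costs 200.

Minimum total cost: 165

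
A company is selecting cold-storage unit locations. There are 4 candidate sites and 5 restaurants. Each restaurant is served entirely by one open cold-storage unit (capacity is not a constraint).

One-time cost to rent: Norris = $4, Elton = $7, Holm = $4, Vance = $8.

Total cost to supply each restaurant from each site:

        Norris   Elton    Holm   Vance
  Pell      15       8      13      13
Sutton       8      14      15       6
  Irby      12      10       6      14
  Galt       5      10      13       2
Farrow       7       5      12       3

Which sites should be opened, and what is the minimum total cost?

Open Holm and Vance; minimum total cost 42.

For any fixed open set, each restaurant goes to its cheapest open site; total = fixed + service.
{Holm, Vance}: Pell→Holm 13, Sutton→Vance 6, Irby→Holm 6, Galt→Vance 2, Farrow→Vance 3. Service 30; fixed 12; total 42.
{Elton, Holm, Vance}: service 25 + fixed 19 = 44
{Elton, Vance}: Pell→Elton 8, Sutton→Vance 6, Irby→Elton 10, Galt→Vance 2, Farrow→Vance 3. Service 29; fixed 15; total 44.
{Norris, Elton, Holm, Vance}: service 25 + fixed 23 = 48
No other subset beats 42.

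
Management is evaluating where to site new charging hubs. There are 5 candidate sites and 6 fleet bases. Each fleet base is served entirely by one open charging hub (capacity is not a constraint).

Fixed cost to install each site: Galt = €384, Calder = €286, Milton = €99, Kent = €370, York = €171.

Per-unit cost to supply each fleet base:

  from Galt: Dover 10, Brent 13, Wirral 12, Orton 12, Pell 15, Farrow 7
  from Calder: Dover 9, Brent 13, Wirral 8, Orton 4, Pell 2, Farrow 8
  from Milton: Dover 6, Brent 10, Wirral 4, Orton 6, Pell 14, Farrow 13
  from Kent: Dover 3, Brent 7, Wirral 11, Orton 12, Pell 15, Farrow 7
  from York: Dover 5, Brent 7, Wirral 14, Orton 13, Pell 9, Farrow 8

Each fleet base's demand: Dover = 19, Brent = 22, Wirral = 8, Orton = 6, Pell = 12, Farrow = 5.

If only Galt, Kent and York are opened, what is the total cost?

Each fleet base is assigned to its cheapest site among the open ones.
{Galt, Kent, York}: Dover→Kent 3·19=57, Brent→Kent 7·22=154, Wirral→Kent 11·8=88, Orton→Galt 12·6=72, Pell→York 9·12=108, Farrow→Galt 7·5=35. Service 514; fixed 925; total 1439.

Total cost: 1439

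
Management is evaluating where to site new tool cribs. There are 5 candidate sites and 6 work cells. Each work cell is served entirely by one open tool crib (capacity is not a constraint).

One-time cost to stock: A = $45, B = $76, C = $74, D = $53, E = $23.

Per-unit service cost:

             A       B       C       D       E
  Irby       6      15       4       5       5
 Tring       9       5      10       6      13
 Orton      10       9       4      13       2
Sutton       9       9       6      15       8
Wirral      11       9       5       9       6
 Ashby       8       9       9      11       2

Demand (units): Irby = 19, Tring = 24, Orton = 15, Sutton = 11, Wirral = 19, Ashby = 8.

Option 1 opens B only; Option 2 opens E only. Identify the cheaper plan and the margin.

Option 2 is cheaper by 280.

Option 1: {B}: Irby→B 15·19=285, Tring→B 5·24=120, Orton→B 9·15=135, Sutton→B 9·11=99, Wirral→B 9·19=171, Ashby→B 9·8=72. Service 882; fixed 76; total 958.
Option 2: {E}: Irby→E 5·19=95, Tring→E 13·24=312, Orton→E 2·15=30, Sutton→E 8·11=88, Wirral→E 6·19=114, Ashby→E 2·8=16. Service 655; fixed 23; total 678.
Difference: |958 − 678| = 280.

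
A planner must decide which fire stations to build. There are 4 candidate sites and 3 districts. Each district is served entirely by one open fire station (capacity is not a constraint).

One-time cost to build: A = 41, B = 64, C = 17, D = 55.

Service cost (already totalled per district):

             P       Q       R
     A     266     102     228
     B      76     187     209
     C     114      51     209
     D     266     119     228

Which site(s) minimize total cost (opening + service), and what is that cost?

For any fixed open set, each district goes to its cheapest open site; total = fixed + service.
{C}: P→C 114, Q→C 51, R→C 209. Service 374; fixed 17; total 391.
{B, C}: service 336 + fixed 81 = 417
{A, C}: service 374 + fixed 58 = 432
{A, B, C, D}: service 336 + fixed 177 = 513
No other subset beats 391.

Open C only; minimum total cost 391.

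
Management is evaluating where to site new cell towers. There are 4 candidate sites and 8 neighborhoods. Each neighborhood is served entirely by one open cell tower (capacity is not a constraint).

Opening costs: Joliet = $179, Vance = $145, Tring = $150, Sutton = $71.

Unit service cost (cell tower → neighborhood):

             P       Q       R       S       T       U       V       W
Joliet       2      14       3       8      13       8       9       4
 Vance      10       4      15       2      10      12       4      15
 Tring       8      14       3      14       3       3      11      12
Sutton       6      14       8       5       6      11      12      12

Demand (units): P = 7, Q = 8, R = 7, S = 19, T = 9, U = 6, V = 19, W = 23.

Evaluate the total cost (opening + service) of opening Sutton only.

Total cost: 1000

Each neighborhood is assigned to its cheapest site among the open ones.
{Sutton}: P→Sutton 6·7=42, Q→Sutton 14·8=112, R→Sutton 8·7=56, S→Sutton 5·19=95, T→Sutton 6·9=54, U→Sutton 11·6=66, V→Sutton 12·19=228, W→Sutton 12·23=276. Service 929; fixed 71; total 1000.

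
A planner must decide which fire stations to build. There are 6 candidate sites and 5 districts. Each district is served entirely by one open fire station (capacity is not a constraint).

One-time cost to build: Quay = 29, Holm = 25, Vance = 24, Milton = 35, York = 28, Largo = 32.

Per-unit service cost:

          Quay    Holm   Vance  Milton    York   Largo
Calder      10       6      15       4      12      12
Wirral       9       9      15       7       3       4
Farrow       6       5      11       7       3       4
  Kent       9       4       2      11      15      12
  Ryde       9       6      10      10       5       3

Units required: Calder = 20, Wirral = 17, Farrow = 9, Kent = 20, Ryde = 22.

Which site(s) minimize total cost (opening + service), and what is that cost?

For any fixed open set, each district goes to its cheapest open site; total = fixed + service.
{Vance, Milton, Largo}: Calder→Milton 4·20=80, Wirral→Largo 4·17=68, Farrow→Largo 4·9=36, Kent→Vance 2·20=40, Ryde→Largo 3·22=66. Service 290; fixed 91; total 381.
{Vance, Milton, York, Largo}: Calder→Milton 4·20=80, Wirral→York 3·17=51, Farrow→York 3·9=27, Kent→Vance 2·20=40, Ryde→Largo 3·22=66. Service 264; fixed 119; total 383.
{Vance, Milton, York}: Calder→Milton 4·20=80, Wirral→York 3·17=51, Farrow→York 3·9=27, Kent→Vance 2·20=40, Ryde→York 5·22=110. Service 308; fixed 87; total 395.
{Quay, Holm, Vance, Milton, York, Largo}: service 264 + fixed 173 = 437
No other subset beats 381.

Open Vance, Milton and Largo; minimum total cost 381.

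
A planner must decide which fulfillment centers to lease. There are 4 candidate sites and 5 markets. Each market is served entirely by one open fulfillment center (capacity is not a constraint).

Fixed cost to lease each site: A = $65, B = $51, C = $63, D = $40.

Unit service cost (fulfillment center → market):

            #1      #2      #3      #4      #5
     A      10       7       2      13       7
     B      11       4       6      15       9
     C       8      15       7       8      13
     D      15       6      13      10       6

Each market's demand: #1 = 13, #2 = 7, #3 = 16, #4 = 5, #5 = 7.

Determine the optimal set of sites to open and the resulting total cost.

Open A only; minimum total cost 390.

For any fixed open set, each market goes to its cheapest open site; total = fixed + service.
{A}: #1→A 10·13=130, #2→A 7·7=49, #3→A 2·16=32, #4→A 13·5=65, #5→A 7·7=49. Service 325; fixed 65; total 390.
{A, D}: service 296 + fixed 105 = 401
{A, C}: #1→C 8·13=104, #2→A 7·7=49, #3→A 2·16=32, #4→C 8·5=40, #5→A 7·7=49. Service 274; fixed 128; total 402.
{A, B, C, D}: #1→C 8·13=104, #2→B 4·7=28, #3→A 2·16=32, #4→C 8·5=40, #5→D 6·7=42. Service 246; fixed 219; total 465.
No other subset beats 390.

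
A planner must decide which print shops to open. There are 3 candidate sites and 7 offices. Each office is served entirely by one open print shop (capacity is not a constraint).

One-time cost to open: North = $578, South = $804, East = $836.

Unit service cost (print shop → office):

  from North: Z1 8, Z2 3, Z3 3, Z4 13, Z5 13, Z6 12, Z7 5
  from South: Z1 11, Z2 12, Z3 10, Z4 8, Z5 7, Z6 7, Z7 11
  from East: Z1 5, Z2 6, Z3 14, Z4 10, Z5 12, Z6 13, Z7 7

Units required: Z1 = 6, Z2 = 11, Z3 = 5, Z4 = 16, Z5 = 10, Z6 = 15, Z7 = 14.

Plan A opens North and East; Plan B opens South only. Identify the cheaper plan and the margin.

Plan A: {North, East}: Z1→East 5·6=30, Z2→North 3·11=33, Z3→North 3·5=15, Z4→East 10·16=160, Z5→East 12·10=120, Z6→North 12·15=180, Z7→North 5·14=70. Service 608; fixed 1414; total 2022.
Plan B: {South}: Z1→South 11·6=66, Z2→South 12·11=132, Z3→South 10·5=50, Z4→South 8·16=128, Z5→South 7·10=70, Z6→South 7·15=105, Z7→South 11·14=154. Service 705; fixed 804; total 1509.
Difference: |2022 − 1509| = 513.

Plan B is cheaper by 513.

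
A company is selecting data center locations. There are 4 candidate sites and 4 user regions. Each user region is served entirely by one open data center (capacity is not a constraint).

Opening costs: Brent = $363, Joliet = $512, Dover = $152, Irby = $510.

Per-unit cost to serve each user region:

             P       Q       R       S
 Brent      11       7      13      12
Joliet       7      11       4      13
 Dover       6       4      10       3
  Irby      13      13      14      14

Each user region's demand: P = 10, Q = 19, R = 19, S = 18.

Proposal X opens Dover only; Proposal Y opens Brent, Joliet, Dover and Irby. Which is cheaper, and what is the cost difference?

Proposal X: {Dover}: P→Dover 6·10=60, Q→Dover 4·19=76, R→Dover 10·19=190, S→Dover 3·18=54. Service 380; fixed 152; total 532.
Proposal Y: {Brent, Joliet, Dover, Irby}: P→Dover 6·10=60, Q→Dover 4·19=76, R→Joliet 4·19=76, S→Dover 3·18=54. Service 266; fixed 1537; total 1803.
Difference: |532 − 1803| = 1271.

Proposal X is cheaper by 1271.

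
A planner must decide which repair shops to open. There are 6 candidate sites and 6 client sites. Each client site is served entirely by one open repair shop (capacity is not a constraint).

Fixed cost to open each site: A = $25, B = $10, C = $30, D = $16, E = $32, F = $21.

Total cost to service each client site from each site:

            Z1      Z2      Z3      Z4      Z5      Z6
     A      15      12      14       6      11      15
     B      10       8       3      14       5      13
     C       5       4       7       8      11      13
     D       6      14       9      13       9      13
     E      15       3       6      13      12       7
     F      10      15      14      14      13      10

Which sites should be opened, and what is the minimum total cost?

Open B only; minimum total cost 63.

For any fixed open set, each client site goes to its cheapest open site; total = fixed + service.
{B}: Z1→B 10, Z2→B 8, Z3→B 3, Z4→B 14, Z5→B 5, Z6→B 13. Service 53; fixed 10; total 63.
{B, D}: service 48 + fixed 26 = 74
{B, C}: Z1→C 5, Z2→C 4, Z3→B 3, Z4→C 8, Z5→B 5, Z6→B 13. Service 38; fixed 40; total 78.
{A, B, C, D, E, F}: service 29 + fixed 134 = 163
No other subset beats 63.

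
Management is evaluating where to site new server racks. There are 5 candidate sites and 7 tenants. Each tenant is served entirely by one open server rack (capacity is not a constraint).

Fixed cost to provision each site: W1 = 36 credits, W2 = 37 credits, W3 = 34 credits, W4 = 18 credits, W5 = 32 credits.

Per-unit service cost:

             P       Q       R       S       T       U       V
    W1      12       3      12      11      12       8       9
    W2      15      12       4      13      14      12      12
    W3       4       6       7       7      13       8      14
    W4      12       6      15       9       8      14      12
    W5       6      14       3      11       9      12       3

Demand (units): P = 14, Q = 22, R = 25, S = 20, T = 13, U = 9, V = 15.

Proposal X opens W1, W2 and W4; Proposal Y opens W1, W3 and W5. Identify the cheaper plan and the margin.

Proposal X: {W1, W2, W4}: P→W1 12·14=168, Q→W1 3·22=66, R→W2 4·25=100, S→W4 9·20=180, T→W4 8·13=104, U→W1 8·9=72, V→W1 9·15=135. Service 825; fixed 91; total 916.
Proposal Y: {W1, W3, W5}: P→W3 4·14=56, Q→W1 3·22=66, R→W5 3·25=75, S→W3 7·20=140, T→W5 9·13=117, U→W1 8·9=72, V→W5 3·15=45. Service 571; fixed 102; total 673.
Difference: |916 − 673| = 243.

Proposal Y is cheaper by 243.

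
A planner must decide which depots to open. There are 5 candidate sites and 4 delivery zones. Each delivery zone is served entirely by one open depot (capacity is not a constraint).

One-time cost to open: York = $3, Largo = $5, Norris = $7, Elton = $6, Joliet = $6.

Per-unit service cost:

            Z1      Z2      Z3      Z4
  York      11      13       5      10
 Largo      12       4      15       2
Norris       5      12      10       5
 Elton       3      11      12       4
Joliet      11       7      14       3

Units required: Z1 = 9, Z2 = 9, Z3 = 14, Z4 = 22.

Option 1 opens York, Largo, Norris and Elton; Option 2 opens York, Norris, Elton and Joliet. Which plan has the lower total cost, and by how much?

Option 1: {York, Largo, Norris, Elton}: Z1→Elton 3·9=27, Z2→Largo 4·9=36, Z3→York 5·14=70, Z4→Largo 2·22=44. Service 177; fixed 21; total 198.
Option 2: {York, Norris, Elton, Joliet}: Z1→Elton 3·9=27, Z2→Joliet 7·9=63, Z3→York 5·14=70, Z4→Joliet 3·22=66. Service 226; fixed 22; total 248.
Difference: |198 − 248| = 50.

Option 1 is cheaper by 50.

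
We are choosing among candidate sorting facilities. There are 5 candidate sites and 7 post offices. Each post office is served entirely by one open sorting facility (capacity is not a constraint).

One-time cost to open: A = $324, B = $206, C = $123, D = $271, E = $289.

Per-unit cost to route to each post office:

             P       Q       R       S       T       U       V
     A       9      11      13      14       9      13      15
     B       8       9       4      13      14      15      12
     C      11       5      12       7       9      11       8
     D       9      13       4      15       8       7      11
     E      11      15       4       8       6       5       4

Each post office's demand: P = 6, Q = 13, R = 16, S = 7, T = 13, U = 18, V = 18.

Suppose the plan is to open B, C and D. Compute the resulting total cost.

Total cost: 1200

Each post office is assigned to its cheapest site among the open ones.
{B, C, D}: P→B 8·6=48, Q→C 5·13=65, R→B 4·16=64, S→C 7·7=49, T→D 8·13=104, U→D 7·18=126, V→C 8·18=144. Service 600; fixed 600; total 1200.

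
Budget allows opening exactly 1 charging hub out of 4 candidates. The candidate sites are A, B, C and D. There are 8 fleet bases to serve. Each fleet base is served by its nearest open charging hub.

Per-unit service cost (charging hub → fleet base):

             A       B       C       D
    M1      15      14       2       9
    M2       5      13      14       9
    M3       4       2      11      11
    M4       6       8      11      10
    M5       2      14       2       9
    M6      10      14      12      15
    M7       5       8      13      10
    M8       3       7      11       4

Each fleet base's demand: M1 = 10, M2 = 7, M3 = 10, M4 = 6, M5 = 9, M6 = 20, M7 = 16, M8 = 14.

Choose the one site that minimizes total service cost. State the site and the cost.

With exactly 1 open, each fleet base uses its cheapest among the chosen.
{A}: M1→A 15·10=150, M2→A 5·7=35, M3→A 4·10=40, M4→A 6·6=36, M5→A 2·9=18, M6→A 10·20=200, M7→A 5·16=80, M8→A 3·14=42. Service cost 601.
{C}: service cost 914
{D}: service cost 920
Among all 4 size-1 choices, {A} is lowest.

Choose A only; total service cost 601.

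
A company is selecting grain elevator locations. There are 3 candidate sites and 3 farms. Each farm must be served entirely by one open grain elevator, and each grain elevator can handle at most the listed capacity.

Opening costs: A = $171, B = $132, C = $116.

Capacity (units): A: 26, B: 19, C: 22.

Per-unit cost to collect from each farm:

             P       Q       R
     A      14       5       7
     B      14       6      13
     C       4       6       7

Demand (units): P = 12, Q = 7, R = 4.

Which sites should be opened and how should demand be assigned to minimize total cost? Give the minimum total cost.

Minimum total cost: 366

Open {B, C}: P→C 4·12=48, Q→B 6·7=42, R→C 7·4=28.
Loads: B carries 7/19, C carries 16/22. Service 118; fixed 248; total 366.
Next best feasible plan costs 390.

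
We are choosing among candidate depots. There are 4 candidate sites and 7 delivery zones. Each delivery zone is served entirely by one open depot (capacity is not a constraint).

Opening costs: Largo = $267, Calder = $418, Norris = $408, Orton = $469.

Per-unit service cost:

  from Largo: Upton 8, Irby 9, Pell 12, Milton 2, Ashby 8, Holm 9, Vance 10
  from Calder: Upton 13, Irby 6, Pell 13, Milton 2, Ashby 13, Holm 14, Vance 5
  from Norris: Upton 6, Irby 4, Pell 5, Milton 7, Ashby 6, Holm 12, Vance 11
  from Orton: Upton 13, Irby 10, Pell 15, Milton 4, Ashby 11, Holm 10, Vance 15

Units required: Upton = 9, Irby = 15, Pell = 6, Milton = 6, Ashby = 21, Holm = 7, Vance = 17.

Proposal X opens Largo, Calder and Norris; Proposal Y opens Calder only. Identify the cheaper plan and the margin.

Proposal Y is cheaper by 352.

Proposal X: {Largo, Calder, Norris}: Upton→Norris 6·9=54, Irby→Norris 4·15=60, Pell→Norris 5·6=30, Milton→Largo 2·6=12, Ashby→Norris 6·21=126, Holm→Largo 9·7=63, Vance→Calder 5·17=85. Service 430; fixed 1093; total 1523.
Proposal Y: {Calder}: Upton→Calder 13·9=117, Irby→Calder 6·15=90, Pell→Calder 13·6=78, Milton→Calder 2·6=12, Ashby→Calder 13·21=273, Holm→Calder 14·7=98, Vance→Calder 5·17=85. Service 753; fixed 418; total 1171.
Difference: |1523 − 1171| = 352.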